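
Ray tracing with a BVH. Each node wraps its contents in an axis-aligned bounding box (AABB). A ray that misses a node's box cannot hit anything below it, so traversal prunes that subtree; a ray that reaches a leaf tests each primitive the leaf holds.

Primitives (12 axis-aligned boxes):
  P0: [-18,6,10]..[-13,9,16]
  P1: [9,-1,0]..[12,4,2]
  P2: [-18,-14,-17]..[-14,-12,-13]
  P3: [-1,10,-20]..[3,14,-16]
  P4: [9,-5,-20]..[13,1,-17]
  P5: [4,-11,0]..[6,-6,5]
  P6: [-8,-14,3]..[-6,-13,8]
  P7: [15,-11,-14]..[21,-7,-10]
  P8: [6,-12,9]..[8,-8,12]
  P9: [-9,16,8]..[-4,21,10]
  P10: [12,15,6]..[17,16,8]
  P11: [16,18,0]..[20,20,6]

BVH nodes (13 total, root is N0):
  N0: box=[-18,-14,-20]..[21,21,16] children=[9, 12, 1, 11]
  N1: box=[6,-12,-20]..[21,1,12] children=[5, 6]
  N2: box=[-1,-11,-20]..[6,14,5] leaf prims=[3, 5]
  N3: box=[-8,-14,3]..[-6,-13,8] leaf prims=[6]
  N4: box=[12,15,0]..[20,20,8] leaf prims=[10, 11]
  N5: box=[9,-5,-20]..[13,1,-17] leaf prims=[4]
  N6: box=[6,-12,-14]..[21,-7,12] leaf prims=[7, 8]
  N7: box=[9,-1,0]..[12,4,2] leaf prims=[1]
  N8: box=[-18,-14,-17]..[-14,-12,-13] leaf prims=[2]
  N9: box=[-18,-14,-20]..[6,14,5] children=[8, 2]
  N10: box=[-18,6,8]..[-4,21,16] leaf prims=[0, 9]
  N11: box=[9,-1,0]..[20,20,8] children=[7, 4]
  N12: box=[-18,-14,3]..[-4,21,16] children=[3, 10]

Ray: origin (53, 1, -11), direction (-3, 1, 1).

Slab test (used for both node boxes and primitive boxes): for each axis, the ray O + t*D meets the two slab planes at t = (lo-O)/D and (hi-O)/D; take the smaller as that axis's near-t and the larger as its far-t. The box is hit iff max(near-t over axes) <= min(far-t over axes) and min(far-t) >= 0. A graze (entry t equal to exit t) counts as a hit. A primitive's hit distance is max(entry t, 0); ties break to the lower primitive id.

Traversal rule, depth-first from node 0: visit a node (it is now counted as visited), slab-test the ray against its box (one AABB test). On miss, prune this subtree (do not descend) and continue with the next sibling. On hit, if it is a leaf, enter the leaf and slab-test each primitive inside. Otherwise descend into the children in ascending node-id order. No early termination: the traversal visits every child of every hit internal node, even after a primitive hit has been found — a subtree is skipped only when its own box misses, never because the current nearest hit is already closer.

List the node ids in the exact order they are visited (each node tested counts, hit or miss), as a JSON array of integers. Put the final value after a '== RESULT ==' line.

Traverse from the root:
N0 x:[32/3,71/3] y:[-15,20] z:[-9,27] -> hit [32/3,20], descend [1, 9, 11, 12]
  N1 x:[32/3,47/3] y:[-13,0] z:[-9,23] -> miss, prune
  N9 x:[47/3,71/3] y:[-15,13] z:[-9,16] -> miss, prune
  N11 x:[11,44/3] y:[-2,19] z:[11,19] -> hit [11,44/3], descend [4, 7]
    N4 x:[11,41/3] y:[14,19] z:[11,19] -> miss, prune
    N7 x:[41/3,44/3] y:[-2,3] z:[11,13] -> miss, prune
  N12 x:[19,71/3] y:[-15,20] z:[14,27] -> hit [19,20], descend [3, 10]
    N3 x:[59/3,61/3] y:[-15,-14] z:[14,19] -> miss, prune
    N10 x:[19,71/3] y:[5,20] z:[19,27] -> hit [19,20] leaf, test {P0(miss), P9@t=19}

9 AABB tests over nodes [0, 1, 9, 11, 4, 7, 12, 3, 10]; 1 leaf entered; closest P9.

== RESULT ==
[0, 1, 9, 11, 4, 7, 12, 3, 10]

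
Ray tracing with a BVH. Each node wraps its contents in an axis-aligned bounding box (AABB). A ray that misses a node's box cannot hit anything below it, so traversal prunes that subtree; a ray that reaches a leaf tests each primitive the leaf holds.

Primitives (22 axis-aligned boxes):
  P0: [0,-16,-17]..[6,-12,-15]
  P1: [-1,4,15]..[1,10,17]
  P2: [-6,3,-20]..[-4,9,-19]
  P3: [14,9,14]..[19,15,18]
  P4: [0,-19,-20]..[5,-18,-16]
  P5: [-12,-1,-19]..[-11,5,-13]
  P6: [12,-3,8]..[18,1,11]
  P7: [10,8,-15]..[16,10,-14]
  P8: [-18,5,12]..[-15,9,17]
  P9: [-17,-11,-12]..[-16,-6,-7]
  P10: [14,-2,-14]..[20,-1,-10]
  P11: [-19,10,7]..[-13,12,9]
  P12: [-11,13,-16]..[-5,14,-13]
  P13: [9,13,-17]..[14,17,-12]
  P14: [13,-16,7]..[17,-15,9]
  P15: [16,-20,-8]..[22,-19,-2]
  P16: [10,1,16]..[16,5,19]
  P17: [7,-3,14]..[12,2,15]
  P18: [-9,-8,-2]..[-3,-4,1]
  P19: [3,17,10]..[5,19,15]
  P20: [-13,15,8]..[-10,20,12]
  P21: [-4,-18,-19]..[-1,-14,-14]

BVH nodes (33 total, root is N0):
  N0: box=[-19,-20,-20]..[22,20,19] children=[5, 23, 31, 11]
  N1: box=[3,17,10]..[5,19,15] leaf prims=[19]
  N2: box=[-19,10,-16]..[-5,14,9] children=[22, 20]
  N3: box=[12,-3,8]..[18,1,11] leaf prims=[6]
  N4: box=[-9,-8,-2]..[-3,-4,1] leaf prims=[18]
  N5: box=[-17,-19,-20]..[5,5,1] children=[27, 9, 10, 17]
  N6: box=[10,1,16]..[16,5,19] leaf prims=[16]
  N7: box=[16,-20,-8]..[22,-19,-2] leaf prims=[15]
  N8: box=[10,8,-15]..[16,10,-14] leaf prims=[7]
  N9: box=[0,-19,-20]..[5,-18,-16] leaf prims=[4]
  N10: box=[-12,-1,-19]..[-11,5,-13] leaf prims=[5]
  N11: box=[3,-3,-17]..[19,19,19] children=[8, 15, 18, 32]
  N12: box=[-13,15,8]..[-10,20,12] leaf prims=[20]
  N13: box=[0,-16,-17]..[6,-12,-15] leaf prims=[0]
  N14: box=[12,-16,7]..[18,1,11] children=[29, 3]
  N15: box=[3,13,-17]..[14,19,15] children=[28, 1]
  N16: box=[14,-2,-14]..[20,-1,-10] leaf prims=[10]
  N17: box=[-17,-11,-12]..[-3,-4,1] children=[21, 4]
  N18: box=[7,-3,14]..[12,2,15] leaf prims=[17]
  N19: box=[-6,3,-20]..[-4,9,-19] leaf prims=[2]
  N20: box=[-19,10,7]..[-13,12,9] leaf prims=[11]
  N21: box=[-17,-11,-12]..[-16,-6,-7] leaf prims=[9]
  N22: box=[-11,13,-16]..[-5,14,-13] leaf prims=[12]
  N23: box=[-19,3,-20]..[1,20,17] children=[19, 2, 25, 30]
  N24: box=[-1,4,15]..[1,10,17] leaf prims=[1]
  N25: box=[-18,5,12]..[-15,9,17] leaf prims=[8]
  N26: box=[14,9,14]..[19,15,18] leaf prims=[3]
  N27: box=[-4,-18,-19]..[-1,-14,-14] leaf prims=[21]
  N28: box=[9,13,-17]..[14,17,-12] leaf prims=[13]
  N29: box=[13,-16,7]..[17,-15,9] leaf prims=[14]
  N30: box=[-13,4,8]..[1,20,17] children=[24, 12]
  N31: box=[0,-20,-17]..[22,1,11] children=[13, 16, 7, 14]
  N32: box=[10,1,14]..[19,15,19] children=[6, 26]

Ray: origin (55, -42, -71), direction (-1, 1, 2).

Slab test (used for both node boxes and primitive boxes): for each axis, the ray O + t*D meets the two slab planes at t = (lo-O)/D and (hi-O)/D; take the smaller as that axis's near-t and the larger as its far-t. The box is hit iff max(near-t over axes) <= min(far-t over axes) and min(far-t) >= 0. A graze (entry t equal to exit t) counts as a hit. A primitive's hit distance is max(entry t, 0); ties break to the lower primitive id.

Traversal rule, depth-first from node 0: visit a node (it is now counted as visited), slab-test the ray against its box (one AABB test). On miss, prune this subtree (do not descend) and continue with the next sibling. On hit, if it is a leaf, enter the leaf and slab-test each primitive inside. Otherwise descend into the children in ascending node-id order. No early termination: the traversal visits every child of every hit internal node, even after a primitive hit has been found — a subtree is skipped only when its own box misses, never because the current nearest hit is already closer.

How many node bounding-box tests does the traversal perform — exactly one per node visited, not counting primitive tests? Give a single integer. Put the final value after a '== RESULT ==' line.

Walk:
N0 x:[33,74] y:[22,62] z:[51/2,45] -> hit [33,45], descend [5, 11, 23, 31]
  N5 x:[50,72] y:[23,47] z:[51/2,36] -> miss, prune
  N11 x:[36,52] y:[39,61] z:[27,45] -> hit [39,45], descend [8, 15, 18, 32]
    N8 x:[39,45] y:[50,52] z:[28,57/2] -> miss, prune
    N15 x:[41,52] y:[55,61] z:[27,43] -> miss, prune
    N18 x:[43,48] y:[39,44] z:[85/2,43] -> hit [43,43] leaf, test {P17@t=43}
    N32 x:[36,45] y:[43,57] z:[85/2,45] -> hit [43,45], descend [6, 26]
      N6 x:[39,45] y:[43,47] z:[87/2,45] -> hit [87/2,45] leaf, test {P16@t=87/2}
      N26 x:[36,41] y:[51,57] z:[85/2,89/2] -> miss, prune
  N23 x:[54,74] y:[45,62] z:[51/2,44] -> miss, prune
  N31 x:[33,55] y:[22,43] z:[27,41] -> hit [33,41], descend [7, 13, 14, 16]
    N7 x:[33,39] y:[22,23] z:[63/2,69/2] -> miss, prune
    N13 x:[49,55] y:[26,30] z:[27,28] -> miss, prune
    N14 x:[37,43] y:[26,43] z:[39,41] -> hit [39,41], descend [3, 29]
      N3 x:[37,43] y:[39,43] z:[79/2,41] -> hit [79/2,41] leaf, test {P6@t=79/2}
      N29 x:[38,42] y:[26,27] z:[39,40] -> miss, prune
    N16 x:[35,41] y:[40,41] z:[57/2,61/2] -> miss, prune

17 AABB tests over nodes [0, 5, 11, 8, 15, 18, 32, 6, 26, 23, 31, 7, 13, 14, 3, 29, 16]; 3 leaves entered; closest P6.

== RESULT ==
17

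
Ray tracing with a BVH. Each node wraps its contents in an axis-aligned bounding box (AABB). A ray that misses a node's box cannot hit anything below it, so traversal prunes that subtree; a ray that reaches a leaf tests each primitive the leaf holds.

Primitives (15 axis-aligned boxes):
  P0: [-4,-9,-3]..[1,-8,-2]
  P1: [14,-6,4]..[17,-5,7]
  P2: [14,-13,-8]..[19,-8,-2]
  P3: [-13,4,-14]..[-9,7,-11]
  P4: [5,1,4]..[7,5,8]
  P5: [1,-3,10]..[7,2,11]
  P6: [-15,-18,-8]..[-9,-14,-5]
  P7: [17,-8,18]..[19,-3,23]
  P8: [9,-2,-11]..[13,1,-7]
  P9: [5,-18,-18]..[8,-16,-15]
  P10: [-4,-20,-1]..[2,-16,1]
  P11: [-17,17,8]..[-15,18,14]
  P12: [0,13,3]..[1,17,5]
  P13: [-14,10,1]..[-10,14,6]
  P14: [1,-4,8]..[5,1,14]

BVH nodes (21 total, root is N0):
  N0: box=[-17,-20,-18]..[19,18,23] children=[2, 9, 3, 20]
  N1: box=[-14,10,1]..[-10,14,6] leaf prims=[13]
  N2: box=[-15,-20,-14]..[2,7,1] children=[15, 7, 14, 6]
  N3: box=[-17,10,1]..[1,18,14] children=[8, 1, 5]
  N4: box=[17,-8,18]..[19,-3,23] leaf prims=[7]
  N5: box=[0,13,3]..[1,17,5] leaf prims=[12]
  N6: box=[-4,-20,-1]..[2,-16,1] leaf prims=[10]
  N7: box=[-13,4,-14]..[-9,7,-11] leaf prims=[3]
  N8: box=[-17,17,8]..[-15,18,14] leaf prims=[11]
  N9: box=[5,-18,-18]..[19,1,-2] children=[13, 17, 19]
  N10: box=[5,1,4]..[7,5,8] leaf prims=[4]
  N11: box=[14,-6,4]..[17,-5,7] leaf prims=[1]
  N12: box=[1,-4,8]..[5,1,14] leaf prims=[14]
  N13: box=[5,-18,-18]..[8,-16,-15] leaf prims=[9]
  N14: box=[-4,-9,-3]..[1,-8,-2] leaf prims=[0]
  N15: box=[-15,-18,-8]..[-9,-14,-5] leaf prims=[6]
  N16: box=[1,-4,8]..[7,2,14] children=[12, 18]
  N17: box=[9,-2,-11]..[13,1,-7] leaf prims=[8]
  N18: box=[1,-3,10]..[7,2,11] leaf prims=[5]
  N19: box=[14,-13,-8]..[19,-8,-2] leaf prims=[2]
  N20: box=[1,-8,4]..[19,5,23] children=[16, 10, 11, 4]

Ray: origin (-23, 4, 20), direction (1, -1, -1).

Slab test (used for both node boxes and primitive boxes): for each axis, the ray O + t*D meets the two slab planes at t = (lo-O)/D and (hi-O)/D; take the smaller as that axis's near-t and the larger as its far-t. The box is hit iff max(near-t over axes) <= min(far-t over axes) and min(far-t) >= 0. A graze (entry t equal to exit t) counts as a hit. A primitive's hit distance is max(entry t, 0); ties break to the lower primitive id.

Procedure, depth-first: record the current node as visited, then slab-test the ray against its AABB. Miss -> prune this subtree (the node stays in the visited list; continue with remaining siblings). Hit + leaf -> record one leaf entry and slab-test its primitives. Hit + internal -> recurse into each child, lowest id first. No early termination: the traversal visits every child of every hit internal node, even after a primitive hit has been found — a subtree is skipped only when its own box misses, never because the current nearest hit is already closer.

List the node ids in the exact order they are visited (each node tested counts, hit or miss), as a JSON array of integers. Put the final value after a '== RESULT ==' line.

Walk:
N0 x:[6,42] y:[-14,24] z:[-3,38] -> hit [6,24], descend [2, 3, 9, 20]
  N2 x:[8,25] y:[-3,24] z:[19,34] -> hit [19,24], descend [6, 7, 14, 15]
    N6 x:[19,25] y:[20,24] z:[19,21] -> hit [20,21] leaf, test {P10@t=20}
    N7 x:[10,14] y:[-3,0] z:[31,34] -> miss, prune
    N14 x:[19,24] y:[12,13] z:[22,23] -> miss, prune
    N15 x:[8,14] y:[18,22] z:[25,28] -> miss, prune
  N3 x:[6,24] y:[-14,-6] z:[6,19] -> miss, prune
  N9 x:[28,42] y:[3,22] z:[22,38] -> miss, prune
  N20 x:[24,42] y:[-1,12] z:[-3,16] -> miss, prune

Summary -> nodes [0, 2, 6, 7, 14, 15, 3, 9, 20]; box-tests=9; leaf-entries=1; first=P10

== RESULT ==
[0, 2, 6, 7, 14, 15, 3, 9, 20]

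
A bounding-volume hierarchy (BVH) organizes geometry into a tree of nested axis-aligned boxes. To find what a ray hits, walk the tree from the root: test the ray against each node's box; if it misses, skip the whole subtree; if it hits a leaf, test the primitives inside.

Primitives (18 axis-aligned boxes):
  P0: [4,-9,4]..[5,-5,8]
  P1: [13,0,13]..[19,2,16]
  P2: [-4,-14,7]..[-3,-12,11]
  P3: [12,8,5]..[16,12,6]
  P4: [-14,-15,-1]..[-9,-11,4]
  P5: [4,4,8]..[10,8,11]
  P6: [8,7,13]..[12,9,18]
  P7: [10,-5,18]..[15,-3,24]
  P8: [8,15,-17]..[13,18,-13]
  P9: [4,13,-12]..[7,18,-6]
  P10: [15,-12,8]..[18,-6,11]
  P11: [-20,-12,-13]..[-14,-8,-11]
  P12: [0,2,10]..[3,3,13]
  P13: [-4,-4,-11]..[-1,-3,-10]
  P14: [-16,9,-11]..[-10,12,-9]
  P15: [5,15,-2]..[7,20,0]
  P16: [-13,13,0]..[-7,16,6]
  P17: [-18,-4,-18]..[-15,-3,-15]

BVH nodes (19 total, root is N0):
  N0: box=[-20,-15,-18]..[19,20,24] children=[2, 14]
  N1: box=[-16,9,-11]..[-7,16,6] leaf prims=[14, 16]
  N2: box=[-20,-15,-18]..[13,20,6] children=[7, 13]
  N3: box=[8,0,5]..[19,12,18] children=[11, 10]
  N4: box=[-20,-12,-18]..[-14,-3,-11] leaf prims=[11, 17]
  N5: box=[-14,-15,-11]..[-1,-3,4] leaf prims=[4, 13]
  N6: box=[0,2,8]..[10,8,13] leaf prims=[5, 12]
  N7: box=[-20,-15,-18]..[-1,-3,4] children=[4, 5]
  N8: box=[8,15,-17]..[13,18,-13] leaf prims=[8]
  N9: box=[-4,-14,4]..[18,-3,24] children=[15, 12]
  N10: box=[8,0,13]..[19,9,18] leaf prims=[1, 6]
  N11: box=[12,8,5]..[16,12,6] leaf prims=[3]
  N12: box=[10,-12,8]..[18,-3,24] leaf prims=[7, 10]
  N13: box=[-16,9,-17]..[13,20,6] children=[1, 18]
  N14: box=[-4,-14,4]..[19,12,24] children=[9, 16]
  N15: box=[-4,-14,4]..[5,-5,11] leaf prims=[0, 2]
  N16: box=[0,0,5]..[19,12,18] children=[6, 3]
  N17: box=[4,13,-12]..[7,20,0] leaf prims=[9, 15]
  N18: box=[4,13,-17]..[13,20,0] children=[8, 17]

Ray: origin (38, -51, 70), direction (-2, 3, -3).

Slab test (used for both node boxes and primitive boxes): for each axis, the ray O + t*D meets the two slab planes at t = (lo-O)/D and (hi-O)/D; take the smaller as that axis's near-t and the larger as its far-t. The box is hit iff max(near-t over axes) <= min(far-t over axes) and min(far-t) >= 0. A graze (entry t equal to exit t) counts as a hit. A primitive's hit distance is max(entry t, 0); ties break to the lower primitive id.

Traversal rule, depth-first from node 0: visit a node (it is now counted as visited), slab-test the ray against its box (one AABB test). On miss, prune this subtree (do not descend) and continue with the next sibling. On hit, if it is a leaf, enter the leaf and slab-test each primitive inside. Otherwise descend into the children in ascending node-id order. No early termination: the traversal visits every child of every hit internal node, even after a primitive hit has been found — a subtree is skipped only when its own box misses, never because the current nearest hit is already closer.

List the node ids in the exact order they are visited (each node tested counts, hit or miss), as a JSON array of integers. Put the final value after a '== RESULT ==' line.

Trace the traversal:
N0 x:[19/2,29] y:[12,71/3] z:[46/3,88/3] -> hit [46/3,71/3], descend [2, 14]
  N2 x:[25/2,29] y:[12,71/3] z:[64/3,88/3] -> hit [64/3,71/3], descend [7, 13]
    N7 x:[39/2,29] y:[12,16] z:[22,88/3] -> miss, prune
    N13 x:[25/2,27] y:[20,71/3] z:[64/3,29] -> hit [64/3,71/3], descend [1, 18]
      N1 x:[45/2,27] y:[20,67/3] z:[64/3,27] -> miss, prune
      N18 x:[25/2,17] y:[64/3,71/3] z:[70/3,29] -> miss, prune
  N14 x:[19/2,21] y:[37/3,21] z:[46/3,22] -> hit [46/3,21], descend [9, 16]
    N9 x:[10,21] y:[37/3,16] z:[46/3,22] -> hit [46/3,16], descend [12, 15]
      N12 x:[10,14] y:[13,16] z:[46/3,62/3] -> miss, prune
      N15 x:[33/2,21] y:[37/3,46/3] z:[59/3,22] -> miss, prune
    N16 x:[19/2,19] y:[17,21] z:[52/3,65/3] -> hit [52/3,19], descend [3, 6]
      N3 x:[19/2,15] y:[17,21] z:[52/3,65/3] -> miss, prune
      N6 x:[14,19] y:[53/3,59/3] z:[19,62/3] -> hit [19,19] leaf, test {P5(miss), P12(miss)}

order=[0, 2, 7, 13, 1, 18, 14, 9, 12, 15, 16, 3, 6]  |boxes|=13  |leaves|=1  hit=miss

== RESULT ==
[0, 2, 7, 13, 1, 18, 14, 9, 12, 15, 16, 3, 6]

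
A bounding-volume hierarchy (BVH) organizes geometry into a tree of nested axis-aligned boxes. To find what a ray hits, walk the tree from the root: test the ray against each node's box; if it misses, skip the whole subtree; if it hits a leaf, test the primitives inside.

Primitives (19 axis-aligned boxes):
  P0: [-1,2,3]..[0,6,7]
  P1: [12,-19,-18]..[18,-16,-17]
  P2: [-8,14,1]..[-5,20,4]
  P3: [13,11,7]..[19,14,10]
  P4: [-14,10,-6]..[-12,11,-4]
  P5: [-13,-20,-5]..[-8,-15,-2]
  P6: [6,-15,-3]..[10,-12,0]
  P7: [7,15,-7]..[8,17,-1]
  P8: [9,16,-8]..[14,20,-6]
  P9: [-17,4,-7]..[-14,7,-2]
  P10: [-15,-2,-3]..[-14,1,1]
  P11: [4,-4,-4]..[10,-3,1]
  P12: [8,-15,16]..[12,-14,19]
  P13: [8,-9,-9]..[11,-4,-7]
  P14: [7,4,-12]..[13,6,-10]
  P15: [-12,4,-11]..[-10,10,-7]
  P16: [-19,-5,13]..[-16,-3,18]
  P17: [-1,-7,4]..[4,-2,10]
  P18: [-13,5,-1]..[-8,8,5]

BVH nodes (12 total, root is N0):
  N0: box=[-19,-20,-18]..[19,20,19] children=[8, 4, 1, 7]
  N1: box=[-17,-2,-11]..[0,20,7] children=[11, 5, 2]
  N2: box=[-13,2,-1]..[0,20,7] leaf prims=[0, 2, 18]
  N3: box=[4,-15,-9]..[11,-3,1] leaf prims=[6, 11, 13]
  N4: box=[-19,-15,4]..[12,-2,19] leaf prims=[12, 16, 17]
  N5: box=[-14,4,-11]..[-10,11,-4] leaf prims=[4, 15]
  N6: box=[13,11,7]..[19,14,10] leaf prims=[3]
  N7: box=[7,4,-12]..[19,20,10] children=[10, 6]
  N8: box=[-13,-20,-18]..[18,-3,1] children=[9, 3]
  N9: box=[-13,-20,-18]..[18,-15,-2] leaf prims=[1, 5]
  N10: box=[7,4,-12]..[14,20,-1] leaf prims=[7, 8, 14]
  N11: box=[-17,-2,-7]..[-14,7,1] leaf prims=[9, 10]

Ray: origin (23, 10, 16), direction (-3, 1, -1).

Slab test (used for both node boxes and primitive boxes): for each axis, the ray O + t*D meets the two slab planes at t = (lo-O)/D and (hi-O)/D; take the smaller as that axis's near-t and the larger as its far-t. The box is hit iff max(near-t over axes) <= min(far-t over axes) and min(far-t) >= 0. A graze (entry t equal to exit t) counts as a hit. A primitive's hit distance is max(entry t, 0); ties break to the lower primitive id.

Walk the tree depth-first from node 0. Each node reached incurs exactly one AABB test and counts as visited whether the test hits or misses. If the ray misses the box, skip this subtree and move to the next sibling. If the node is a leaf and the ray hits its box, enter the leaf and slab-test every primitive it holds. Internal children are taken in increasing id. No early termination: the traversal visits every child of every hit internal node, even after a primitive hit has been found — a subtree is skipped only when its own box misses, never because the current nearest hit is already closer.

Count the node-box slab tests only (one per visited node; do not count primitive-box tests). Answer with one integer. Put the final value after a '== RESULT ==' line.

Walk:
N0 x:[4/3,14] y:[-30,10] z:[-3,34] -> hit [4/3,10], descend [1, 4, 7, 8]
  N1 x:[23/3,40/3] y:[-12,10] z:[9,27] -> hit [9,10], descend [2, 5, 11]
    N2 x:[23/3,12] y:[-8,10] z:[9,17] -> hit [9,10] leaf, test {P0(miss), P2(miss), P18(miss)}
    N5 x:[11,37/3] y:[-6,1] z:[20,27] -> miss, prune
    N11 x:[37/3,40/3] y:[-12,-3] z:[15,23] -> miss, prune
  N4 x:[11/3,14] y:[-25,-12] z:[-3,12] -> miss, prune
  N7 x:[4/3,16/3] y:[-6,10] z:[6,28] -> miss, prune
  N8 x:[5/3,12] y:[-30,-13] z:[15,34] -> miss, prune

order=[0, 1, 2, 5, 11, 4, 7, 8]  |boxes|=8  |leaves|=1  hit=miss

== RESULT ==
8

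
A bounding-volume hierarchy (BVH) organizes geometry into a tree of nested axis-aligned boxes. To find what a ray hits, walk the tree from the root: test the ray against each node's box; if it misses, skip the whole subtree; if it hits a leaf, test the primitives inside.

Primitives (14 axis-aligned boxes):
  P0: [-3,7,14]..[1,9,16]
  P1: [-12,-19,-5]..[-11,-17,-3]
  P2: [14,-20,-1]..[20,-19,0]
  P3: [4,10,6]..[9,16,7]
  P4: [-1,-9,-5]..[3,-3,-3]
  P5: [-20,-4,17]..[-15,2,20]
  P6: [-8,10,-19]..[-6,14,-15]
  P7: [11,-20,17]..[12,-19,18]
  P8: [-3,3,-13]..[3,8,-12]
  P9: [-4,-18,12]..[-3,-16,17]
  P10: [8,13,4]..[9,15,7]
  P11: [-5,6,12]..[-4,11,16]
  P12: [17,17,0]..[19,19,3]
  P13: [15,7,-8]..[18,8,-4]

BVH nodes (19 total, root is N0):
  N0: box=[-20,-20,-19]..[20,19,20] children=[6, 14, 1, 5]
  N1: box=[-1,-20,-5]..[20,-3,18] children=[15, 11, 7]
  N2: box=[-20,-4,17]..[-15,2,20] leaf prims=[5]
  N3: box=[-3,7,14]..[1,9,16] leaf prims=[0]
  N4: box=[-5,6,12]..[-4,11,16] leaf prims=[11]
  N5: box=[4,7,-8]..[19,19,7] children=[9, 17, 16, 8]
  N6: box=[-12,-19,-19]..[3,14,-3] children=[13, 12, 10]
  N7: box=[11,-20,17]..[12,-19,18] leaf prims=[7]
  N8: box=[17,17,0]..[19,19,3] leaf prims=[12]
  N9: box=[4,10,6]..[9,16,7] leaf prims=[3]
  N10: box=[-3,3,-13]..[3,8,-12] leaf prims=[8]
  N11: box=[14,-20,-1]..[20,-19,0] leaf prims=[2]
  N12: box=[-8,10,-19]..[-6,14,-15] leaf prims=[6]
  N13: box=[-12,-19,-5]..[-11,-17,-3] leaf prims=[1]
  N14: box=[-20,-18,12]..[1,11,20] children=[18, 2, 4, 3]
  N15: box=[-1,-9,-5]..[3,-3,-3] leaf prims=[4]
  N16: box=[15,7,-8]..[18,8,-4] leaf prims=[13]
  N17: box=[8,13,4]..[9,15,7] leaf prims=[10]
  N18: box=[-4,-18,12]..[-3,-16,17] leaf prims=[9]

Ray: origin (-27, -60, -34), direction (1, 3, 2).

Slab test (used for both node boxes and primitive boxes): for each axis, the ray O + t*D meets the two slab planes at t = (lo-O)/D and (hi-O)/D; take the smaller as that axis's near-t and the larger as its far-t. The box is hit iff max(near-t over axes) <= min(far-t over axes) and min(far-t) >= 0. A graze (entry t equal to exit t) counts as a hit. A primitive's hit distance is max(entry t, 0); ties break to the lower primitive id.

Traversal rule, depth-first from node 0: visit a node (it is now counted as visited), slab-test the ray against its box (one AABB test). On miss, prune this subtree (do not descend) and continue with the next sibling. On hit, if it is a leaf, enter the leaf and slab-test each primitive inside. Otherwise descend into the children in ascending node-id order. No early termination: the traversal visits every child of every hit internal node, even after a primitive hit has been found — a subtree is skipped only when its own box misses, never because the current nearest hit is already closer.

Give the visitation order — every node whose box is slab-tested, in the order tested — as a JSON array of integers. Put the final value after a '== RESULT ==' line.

Walk:
N0 x:[7,47] y:[40/3,79/3] z:[15/2,27] -> hit [40/3,79/3], descend [1, 5, 6, 14]
  N1 x:[26,47] y:[40/3,19] z:[29/2,26] -> miss, prune
  N5 x:[31,46] y:[67/3,79/3] z:[13,41/2] -> miss, prune
  N6 x:[15,30] y:[41/3,74/3] z:[15/2,31/2] -> hit [15,31/2], descend [10, 12, 13]
    N10 x:[24,30] y:[21,68/3] z:[21/2,11] -> miss, prune
    N12 x:[19,21] y:[70/3,74/3] z:[15/2,19/2] -> miss, prune
    N13 x:[15,16] y:[41/3,43/3] z:[29/2,31/2] -> miss, prune
  N14 x:[7,28] y:[14,71/3] z:[23,27] -> hit [23,71/3], descend [2, 3, 4, 18]
    N2 x:[7,12] y:[56/3,62/3] z:[51/2,27] -> miss, prune
    N3 x:[24,28] y:[67/3,23] z:[24,25] -> miss, prune
    N4 x:[22,23] y:[22,71/3] z:[23,25] -> hit [23,23] leaf, test {P11@t=23}
    N18 x:[23,24] y:[14,44/3] z:[23,51/2] -> miss, prune

12 AABB tests over nodes [0, 1, 5, 6, 10, 12, 13, 14, 2, 3, 4, 18]; 1 leaf entered; closest P11.

== RESULT ==
[0, 1, 5, 6, 10, 12, 13, 14, 2, 3, 4, 18]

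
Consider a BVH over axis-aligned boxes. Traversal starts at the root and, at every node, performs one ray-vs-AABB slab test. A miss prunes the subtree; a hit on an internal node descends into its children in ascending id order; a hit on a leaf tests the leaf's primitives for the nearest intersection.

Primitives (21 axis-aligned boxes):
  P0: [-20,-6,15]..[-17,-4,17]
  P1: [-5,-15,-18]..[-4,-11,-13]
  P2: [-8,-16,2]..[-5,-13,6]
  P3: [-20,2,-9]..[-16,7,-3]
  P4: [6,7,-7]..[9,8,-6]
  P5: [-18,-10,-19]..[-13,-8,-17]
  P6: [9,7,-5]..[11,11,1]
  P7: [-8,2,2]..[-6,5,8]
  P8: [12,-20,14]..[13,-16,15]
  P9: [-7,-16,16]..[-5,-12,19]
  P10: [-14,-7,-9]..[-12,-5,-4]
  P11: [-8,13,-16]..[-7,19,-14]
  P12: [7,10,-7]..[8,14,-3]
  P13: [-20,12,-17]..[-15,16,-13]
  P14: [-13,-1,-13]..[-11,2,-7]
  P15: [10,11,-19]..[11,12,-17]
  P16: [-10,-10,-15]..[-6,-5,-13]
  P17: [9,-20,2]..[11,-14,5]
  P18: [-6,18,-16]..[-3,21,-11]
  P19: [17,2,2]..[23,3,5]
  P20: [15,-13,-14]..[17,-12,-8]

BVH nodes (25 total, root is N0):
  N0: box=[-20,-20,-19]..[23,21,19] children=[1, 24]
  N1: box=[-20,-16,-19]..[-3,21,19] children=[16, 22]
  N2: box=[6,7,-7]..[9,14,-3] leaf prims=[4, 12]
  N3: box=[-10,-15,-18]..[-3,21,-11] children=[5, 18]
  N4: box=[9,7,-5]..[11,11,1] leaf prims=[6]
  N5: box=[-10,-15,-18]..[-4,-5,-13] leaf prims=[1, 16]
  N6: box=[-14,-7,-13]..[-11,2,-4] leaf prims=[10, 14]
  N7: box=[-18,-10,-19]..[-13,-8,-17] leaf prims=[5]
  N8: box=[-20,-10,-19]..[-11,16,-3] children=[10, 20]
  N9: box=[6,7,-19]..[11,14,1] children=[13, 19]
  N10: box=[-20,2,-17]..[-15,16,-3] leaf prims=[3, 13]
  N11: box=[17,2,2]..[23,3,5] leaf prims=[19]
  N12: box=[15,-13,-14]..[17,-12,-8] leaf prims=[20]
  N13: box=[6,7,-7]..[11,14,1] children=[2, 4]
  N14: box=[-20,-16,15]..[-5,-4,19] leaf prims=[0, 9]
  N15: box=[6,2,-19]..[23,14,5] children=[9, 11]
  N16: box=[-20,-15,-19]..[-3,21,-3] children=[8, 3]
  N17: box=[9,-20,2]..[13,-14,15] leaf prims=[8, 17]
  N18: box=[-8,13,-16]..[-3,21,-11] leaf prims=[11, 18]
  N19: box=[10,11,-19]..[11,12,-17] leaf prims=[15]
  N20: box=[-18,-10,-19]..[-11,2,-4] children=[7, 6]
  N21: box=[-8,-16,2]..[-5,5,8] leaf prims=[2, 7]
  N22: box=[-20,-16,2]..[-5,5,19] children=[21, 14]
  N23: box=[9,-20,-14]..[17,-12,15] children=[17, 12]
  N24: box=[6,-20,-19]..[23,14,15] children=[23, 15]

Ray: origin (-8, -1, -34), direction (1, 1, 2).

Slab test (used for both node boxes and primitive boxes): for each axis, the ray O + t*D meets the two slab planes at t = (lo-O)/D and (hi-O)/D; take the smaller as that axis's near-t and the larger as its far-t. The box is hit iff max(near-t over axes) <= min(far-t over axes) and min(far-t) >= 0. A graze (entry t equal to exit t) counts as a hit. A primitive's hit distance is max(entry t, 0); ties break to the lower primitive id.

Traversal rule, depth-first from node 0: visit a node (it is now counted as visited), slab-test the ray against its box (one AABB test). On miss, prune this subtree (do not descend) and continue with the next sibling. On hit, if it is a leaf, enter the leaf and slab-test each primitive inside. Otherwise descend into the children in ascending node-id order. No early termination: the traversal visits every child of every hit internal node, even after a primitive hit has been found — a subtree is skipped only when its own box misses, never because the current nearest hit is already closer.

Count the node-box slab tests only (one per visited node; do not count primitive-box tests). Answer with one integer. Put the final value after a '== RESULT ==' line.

Traverse from the root:
N0 x:[-12,31] y:[-19,22] z:[15/2,53/2] -> hit [15/2,22], descend [1, 24]
  N1 x:[-12,5] y:[-15,22] z:[15/2,53/2] -> miss, prune
  N24 x:[14,31] y:[-19,15] z:[15/2,49/2] -> hit [14,15], descend [15, 23]
    N15 x:[14,31] y:[3,15] z:[15/2,39/2] -> hit [14,15], descend [9, 11]
      N9 x:[14,19] y:[8,15] z:[15/2,35/2] -> hit [14,15], descend [13, 19]
        N13 x:[14,19] y:[8,15] z:[27/2,35/2] -> hit [14,15], descend [2, 4]
          N2 x:[14,17] y:[8,15] z:[27/2,31/2] -> hit [14,15] leaf, test {P4(miss), P12@t=15}
          N4 x:[17,19] y:[8,12] z:[29/2,35/2] -> miss, prune
        N19 x:[18,19] y:[12,13] z:[15/2,17/2] -> miss, prune
      N11 x:[25,31] y:[3,4] z:[18,39/2] -> miss, prune
    N23 x:[17,25] y:[-19,-11] z:[10,49/2] -> miss, prune

Summary -> nodes [0, 1, 24, 15, 9, 13, 2, 4, 19, 11, 23]; box-tests=11; leaf-entries=1; first=P12

== RESULT ==
11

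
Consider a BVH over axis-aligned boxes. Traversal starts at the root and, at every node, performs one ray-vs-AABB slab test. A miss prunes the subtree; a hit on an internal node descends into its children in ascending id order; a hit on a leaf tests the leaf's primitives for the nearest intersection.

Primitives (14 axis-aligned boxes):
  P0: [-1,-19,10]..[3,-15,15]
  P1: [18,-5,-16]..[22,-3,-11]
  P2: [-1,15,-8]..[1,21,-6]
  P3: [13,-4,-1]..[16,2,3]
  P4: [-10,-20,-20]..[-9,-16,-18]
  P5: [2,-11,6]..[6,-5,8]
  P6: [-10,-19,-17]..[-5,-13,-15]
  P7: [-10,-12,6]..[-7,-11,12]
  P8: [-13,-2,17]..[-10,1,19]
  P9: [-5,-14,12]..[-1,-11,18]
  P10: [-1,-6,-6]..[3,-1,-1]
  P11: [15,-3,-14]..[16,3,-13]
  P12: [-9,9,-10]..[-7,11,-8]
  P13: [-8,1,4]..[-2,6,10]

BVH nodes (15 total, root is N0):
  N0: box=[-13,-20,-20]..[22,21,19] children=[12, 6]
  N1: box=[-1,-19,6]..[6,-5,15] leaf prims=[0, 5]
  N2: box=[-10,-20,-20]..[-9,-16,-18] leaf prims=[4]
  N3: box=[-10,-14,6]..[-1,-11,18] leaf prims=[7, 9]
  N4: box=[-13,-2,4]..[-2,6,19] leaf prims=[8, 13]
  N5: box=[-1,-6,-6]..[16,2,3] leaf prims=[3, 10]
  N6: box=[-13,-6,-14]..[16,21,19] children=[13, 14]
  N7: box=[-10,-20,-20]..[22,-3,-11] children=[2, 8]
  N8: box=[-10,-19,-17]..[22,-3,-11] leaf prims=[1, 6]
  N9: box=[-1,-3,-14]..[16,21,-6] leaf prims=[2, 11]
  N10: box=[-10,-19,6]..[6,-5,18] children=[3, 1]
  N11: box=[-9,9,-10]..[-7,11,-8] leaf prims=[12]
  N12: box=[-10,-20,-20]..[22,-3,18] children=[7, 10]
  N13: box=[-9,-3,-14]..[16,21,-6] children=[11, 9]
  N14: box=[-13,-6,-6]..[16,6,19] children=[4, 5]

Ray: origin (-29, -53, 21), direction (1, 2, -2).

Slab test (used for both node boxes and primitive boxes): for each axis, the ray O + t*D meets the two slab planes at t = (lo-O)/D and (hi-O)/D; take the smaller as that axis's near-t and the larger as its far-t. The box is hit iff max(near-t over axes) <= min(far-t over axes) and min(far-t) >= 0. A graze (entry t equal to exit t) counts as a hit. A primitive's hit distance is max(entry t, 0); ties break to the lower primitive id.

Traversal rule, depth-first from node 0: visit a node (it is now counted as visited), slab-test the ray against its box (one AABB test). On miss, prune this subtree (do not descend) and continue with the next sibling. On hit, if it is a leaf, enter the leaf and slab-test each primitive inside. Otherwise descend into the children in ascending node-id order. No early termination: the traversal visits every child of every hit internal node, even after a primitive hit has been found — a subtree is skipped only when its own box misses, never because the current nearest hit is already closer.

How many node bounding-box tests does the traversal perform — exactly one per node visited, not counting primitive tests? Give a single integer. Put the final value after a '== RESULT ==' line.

Traverse from the root:
N0 x:[16,51] y:[33/2,37] z:[1,41/2] -> hit [33/2,41/2], descend [6, 12]
  N6 x:[16,45] y:[47/2,37] z:[1,35/2] -> miss, prune
  N12 x:[19,51] y:[33/2,25] z:[3/2,41/2] -> hit [19,41/2], descend [7, 10]
    N7 x:[19,51] y:[33/2,25] z:[16,41/2] -> hit [19,41/2], descend [2, 8]
      N2 x:[19,20] y:[33/2,37/2] z:[39/2,41/2] -> miss, prune
      N8 x:[19,51] y:[17,25] z:[16,19] -> hit [19,19] leaf, test {P1(miss), P6@t=19}
    N10 x:[19,35] y:[17,24] z:[3/2,15/2] -> miss, prune

7 AABB tests over nodes [0, 6, 12, 7, 2, 8, 10]; 1 leaf entered; closest P6.

== RESULT ==
7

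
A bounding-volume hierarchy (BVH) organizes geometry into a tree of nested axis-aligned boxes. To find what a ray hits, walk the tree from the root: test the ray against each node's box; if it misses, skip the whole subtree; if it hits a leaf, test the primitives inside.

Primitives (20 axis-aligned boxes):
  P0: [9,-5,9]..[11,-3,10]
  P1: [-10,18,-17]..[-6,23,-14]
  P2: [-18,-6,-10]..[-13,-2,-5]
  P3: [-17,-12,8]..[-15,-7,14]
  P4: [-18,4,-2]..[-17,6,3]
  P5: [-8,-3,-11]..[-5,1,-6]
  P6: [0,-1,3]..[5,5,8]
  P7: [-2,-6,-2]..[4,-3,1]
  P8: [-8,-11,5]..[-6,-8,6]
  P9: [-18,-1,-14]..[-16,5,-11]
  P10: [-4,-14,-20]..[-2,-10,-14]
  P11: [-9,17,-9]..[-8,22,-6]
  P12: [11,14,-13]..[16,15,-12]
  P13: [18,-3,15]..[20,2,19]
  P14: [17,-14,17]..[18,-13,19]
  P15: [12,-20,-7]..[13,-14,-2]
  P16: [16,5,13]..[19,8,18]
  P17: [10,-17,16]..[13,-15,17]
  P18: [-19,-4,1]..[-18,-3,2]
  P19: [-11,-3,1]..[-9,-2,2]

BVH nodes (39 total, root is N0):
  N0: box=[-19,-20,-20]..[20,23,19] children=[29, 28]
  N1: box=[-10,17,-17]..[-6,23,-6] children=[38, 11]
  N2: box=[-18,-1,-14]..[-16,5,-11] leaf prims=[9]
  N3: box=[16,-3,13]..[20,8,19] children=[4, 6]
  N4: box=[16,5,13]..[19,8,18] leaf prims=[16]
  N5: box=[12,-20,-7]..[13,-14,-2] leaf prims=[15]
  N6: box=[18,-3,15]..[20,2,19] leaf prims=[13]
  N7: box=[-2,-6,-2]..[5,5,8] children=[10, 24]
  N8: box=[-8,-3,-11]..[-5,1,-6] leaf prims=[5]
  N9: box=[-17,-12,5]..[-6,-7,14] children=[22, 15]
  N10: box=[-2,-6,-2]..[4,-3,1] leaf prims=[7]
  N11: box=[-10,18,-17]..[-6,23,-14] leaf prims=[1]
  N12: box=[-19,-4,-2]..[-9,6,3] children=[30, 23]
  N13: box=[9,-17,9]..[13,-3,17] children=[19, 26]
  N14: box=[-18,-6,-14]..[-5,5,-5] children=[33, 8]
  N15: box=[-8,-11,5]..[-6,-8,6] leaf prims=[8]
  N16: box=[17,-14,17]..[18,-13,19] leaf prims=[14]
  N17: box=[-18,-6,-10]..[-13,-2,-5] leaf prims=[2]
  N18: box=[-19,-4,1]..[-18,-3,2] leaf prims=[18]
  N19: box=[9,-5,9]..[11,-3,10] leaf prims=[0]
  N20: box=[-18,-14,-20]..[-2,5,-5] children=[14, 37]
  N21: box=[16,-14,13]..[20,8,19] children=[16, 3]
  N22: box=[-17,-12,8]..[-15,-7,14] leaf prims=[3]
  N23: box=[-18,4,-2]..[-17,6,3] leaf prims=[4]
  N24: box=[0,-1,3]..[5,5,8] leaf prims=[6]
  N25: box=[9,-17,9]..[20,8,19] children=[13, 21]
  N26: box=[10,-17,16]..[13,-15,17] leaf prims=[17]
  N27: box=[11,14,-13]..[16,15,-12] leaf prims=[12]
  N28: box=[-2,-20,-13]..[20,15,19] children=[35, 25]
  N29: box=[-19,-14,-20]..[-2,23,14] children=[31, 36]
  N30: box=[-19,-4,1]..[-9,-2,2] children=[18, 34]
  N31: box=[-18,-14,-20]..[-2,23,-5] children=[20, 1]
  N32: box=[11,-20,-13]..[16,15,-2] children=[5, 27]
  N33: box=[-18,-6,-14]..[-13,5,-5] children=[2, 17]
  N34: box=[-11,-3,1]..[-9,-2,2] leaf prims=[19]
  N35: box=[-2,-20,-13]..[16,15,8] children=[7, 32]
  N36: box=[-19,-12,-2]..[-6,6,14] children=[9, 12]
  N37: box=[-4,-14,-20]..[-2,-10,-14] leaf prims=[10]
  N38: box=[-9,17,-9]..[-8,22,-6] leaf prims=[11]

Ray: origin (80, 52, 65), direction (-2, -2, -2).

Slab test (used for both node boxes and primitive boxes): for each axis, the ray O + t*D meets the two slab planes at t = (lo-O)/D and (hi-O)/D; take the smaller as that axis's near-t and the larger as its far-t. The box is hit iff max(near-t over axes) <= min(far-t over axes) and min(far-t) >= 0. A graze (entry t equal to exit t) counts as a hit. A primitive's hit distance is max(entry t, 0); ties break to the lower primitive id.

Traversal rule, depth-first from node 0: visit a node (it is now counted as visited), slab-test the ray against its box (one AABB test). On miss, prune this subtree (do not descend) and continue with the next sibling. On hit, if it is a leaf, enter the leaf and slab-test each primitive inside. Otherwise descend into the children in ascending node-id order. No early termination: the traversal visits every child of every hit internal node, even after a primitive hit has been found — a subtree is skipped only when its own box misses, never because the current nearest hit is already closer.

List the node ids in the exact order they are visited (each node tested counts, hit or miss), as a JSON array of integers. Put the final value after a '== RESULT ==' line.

Walk:
N0 x:[30,99/2] y:[29/2,36] z:[23,85/2] -> hit [30,36], descend [28, 29]
  N28 x:[30,41] y:[37/2,36] z:[23,39] -> hit [30,36], descend [25, 35]
    N25 x:[30,71/2] y:[22,69/2] z:[23,28] -> miss, prune
    N35 x:[32,41] y:[37/2,36] z:[57/2,39] -> hit [32,36], descend [7, 32]
      N7 x:[75/2,41] y:[47/2,29] z:[57/2,67/2] -> miss, prune
      N32 x:[32,69/2] y:[37/2,36] z:[67/2,39] -> hit [67/2,69/2], descend [5, 27]
        N5 x:[67/2,34] y:[33,36] z:[67/2,36] -> hit [67/2,34] leaf, test {P15@t=67/2}
        N27 x:[32,69/2] y:[37/2,19] z:[77/2,39] -> miss, prune
  N29 x:[41,99/2] y:[29/2,33] z:[51/2,85/2] -> miss, prune

order=[0, 28, 25, 35, 7, 32, 5, 27, 29]  |boxes|=9  |leaves|=1  hit=P15

== RESULT ==
[0, 28, 25, 35, 7, 32, 5, 27, 29]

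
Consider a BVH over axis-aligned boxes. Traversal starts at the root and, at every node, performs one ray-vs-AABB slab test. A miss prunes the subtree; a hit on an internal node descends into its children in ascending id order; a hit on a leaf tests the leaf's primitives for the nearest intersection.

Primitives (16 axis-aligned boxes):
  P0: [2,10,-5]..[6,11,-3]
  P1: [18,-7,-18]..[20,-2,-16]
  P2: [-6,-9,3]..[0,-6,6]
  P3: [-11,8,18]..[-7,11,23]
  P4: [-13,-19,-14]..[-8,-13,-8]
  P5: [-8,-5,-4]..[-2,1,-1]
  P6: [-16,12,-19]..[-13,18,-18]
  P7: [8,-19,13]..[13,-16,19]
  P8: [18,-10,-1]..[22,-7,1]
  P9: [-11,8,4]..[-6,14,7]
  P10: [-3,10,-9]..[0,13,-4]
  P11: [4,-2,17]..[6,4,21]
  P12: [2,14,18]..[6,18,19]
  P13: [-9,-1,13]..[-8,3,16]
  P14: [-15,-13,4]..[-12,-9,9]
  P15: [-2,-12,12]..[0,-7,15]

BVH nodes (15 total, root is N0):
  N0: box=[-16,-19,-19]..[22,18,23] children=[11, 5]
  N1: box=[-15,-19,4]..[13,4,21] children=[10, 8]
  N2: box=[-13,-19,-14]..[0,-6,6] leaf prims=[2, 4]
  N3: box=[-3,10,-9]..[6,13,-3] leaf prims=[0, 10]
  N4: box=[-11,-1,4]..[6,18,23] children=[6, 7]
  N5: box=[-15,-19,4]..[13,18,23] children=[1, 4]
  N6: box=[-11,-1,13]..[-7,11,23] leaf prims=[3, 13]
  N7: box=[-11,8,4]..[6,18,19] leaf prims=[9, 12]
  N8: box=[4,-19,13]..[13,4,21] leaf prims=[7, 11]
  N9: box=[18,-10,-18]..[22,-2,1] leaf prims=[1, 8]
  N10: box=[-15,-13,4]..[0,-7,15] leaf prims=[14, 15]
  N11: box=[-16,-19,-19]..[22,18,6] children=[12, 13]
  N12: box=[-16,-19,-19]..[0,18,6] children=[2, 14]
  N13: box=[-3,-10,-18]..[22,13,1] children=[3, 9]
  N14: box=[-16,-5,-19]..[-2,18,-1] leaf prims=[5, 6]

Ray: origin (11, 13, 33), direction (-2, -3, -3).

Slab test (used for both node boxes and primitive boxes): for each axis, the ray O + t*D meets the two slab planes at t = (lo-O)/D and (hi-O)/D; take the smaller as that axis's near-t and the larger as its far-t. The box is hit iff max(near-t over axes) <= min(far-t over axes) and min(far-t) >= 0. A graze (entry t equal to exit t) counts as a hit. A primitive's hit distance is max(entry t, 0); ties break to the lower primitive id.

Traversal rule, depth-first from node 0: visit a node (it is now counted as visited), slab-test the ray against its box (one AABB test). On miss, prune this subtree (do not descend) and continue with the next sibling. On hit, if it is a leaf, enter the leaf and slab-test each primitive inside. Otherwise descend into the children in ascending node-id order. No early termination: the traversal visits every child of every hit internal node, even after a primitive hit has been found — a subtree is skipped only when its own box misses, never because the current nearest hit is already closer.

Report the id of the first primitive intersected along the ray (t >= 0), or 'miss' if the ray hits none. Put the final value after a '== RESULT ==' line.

Trace the traversal:
N0 x:[-11/2,27/2] y:[-5/3,32/3] z:[10/3,52/3] -> hit [10/3,32/3], descend [5, 11]
  N5 x:[-1,13] y:[-5/3,32/3] z:[10/3,29/3] -> hit [10/3,29/3], descend [1, 4]
    N1 x:[-1,13] y:[3,32/3] z:[4,29/3] -> hit [4,29/3], descend [8, 10]
      N8 x:[-1,7/2] y:[3,32/3] z:[4,20/3] -> miss, prune
      N10 x:[11/2,13] y:[20/3,26/3] z:[6,29/3] -> hit [20/3,26/3] leaf, test {P14(miss), P15(miss)}
    N4 x:[5/2,11] y:[-5/3,14/3] z:[10/3,29/3] -> hit [10/3,14/3], descend [6, 7]
      N6 x:[9,11] y:[2/3,14/3] z:[10/3,20/3] -> miss, prune
      N7 x:[5/2,11] y:[-5/3,5/3] z:[14/3,29/3] -> miss, prune
  N11 x:[-11/2,27/2] y:[-5/3,32/3] z:[9,52/3] -> hit [9,32/3], descend [12, 13]
    N12 x:[11/2,27/2] y:[-5/3,32/3] z:[9,52/3] -> hit [9,32/3], descend [2, 14]
      N2 x:[11/2,12] y:[19/3,32/3] z:[9,47/3] -> hit [9,32/3] leaf, test {P2(miss), P4(miss)}
      N14 x:[13/2,27/2] y:[-5/3,6] z:[34/3,52/3] -> miss, prune
    N13 x:[-11/2,7] y:[0,23/3] z:[32/3,17] -> miss, prune

13 AABB tests over nodes [0, 5, 1, 8, 10, 4, 6, 7, 11, 12, 2, 14, 13]; 2 leaves entered; closest miss.

== RESULT ==
miss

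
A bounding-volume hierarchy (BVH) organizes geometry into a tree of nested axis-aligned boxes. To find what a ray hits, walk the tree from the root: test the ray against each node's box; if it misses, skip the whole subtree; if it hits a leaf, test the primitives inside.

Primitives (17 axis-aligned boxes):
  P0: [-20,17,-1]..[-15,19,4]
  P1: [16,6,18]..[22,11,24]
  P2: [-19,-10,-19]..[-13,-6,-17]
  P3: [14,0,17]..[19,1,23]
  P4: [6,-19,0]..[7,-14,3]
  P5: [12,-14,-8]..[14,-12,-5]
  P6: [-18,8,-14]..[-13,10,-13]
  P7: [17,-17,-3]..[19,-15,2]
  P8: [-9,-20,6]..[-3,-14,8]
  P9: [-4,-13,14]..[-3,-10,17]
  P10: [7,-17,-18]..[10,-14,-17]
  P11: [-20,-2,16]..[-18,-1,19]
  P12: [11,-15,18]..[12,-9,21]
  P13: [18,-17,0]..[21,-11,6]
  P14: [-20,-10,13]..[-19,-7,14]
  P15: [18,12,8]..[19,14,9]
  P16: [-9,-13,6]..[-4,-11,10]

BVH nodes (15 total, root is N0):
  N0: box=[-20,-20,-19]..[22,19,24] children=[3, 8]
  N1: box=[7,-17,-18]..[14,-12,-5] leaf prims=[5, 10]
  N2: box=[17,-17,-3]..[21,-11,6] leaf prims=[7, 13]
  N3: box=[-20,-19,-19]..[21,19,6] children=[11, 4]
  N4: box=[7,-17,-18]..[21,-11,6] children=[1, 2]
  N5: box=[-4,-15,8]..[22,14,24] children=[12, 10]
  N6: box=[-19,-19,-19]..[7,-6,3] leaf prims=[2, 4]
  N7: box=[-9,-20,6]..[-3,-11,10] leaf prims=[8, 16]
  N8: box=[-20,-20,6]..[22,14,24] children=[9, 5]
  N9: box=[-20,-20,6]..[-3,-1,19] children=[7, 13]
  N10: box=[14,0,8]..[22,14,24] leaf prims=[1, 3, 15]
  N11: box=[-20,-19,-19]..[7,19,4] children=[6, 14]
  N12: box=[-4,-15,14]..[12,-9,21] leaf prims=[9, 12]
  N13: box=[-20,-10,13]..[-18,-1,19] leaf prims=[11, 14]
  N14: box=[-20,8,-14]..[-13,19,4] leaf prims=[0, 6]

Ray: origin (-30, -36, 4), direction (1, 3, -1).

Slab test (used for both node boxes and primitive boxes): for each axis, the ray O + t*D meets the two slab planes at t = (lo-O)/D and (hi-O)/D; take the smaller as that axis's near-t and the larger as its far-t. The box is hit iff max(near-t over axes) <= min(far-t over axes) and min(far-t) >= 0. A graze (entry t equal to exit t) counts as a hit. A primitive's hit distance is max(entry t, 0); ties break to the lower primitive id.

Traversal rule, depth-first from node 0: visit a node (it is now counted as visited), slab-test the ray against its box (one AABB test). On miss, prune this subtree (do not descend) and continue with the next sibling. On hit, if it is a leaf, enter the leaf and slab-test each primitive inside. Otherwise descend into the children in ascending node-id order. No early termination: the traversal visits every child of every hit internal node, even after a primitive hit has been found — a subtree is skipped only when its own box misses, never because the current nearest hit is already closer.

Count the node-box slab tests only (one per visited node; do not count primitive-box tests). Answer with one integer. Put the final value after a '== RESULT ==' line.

Trace the traversal:
N0 x:[10,52] y:[16/3,55/3] z:[-20,23] -> hit [10,55/3], descend [3, 8]
  N3 x:[10,51] y:[17/3,55/3] z:[-2,23] -> hit [10,55/3], descend [4, 11]
    N4 x:[37,51] y:[19/3,25/3] z:[-2,22] -> miss, prune
    N11 x:[10,37] y:[17/3,55/3] z:[0,23] -> hit [10,55/3], descend [6, 14]
      N6 x:[11,37] y:[17/3,10] z:[1,23] -> miss, prune
      N14 x:[10,17] y:[44/3,55/3] z:[0,18] -> hit [44/3,17] leaf, test {P0(miss), P6(miss)}
  N8 x:[10,52] y:[16/3,50/3] z:[-20,-2] -> miss, prune

Summary -> nodes [0, 3, 4, 11, 6, 14, 8]; box-tests=7; leaf-entries=1; first=miss

== RESULT ==
7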